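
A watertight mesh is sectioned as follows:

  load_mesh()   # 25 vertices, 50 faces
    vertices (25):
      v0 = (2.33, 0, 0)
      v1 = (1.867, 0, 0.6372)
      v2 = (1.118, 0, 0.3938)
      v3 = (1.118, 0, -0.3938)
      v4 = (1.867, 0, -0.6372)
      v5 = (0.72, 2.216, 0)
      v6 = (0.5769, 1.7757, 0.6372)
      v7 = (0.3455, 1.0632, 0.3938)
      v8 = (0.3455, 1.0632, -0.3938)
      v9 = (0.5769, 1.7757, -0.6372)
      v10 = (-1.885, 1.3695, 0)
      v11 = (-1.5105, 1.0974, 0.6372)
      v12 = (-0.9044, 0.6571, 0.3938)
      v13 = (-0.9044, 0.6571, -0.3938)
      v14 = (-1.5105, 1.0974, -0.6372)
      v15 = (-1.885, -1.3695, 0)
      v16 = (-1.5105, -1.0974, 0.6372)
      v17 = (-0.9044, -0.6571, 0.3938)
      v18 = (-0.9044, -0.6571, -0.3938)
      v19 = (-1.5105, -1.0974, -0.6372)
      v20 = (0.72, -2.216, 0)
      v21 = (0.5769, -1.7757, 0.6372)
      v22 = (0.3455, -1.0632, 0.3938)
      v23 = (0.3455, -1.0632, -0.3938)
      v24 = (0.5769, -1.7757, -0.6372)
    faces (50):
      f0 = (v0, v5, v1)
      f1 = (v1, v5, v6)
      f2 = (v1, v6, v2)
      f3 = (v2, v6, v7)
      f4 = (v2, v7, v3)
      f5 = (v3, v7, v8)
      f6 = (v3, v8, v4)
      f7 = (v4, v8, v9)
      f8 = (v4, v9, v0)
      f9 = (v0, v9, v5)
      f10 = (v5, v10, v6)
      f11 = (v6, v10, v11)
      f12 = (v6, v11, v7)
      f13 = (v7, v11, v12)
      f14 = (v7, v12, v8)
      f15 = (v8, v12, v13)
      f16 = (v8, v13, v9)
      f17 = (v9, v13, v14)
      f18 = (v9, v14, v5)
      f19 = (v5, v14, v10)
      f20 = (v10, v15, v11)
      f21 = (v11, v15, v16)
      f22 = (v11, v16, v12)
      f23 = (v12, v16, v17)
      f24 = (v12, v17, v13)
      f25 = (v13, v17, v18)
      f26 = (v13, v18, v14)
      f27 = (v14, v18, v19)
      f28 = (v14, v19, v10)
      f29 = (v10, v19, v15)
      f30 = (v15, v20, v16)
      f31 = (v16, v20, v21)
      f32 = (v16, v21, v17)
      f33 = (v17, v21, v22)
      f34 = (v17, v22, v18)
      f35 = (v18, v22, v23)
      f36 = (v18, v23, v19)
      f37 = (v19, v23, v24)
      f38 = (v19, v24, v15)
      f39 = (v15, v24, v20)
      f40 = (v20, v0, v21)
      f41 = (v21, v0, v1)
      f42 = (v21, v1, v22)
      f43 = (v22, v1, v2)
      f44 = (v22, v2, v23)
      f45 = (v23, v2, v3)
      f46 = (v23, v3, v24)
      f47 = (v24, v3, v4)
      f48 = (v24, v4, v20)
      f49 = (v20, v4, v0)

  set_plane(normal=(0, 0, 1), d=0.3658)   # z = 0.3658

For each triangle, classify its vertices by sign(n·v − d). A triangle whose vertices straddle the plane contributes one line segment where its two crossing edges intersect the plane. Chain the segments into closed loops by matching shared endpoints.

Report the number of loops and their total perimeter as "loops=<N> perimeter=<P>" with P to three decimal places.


Straddling triangles (20 of 50):
  (v0,v5,v1) [--+] → (1.37846, 0.943852, 0.3658)–(2.0642, 0, 0.3658)  len=1.1667
  (v1,v5,v6) [+-+] → (1.37846, 0.943852, 0.3658)–(0.63785, 1.96324, 0.3658)  len=1.2600
  (v2,v7,v3) [++-] → (0.372963, 1.0254, 0.3658)–(1.118, 0, 0.3658)  len=1.2675
  (v3,v7,v8) [-+-] → (0.372963, 1.0254, 0.3658)–(0.3455, 1.0632, 0.3658)  len=0.0467
  (v5,v10,v6) [--+] → (-0.471687, 1.60269, 0.3658)–(0.63785, 1.96324, 0.3658)  len=1.1666
  (v6,v10,v11) [+-+] → (-0.471687, 1.60269, 0.3658)–(-1.67001, 1.21329, 0.3658)  len=1.2600
  (v7,v12,v8) [++-] → (-0.859965, 0.671537, 0.3658)–(0.3455, 1.0632, 0.3658)  len=1.2675
  (v8,v12,v13) [-+-] → (-0.859965, 0.671537, 0.3658)–(-0.9044, 0.6571, 0.3658)  len=0.0467
  (v10,v15,v11) [--+] → (-1.67001, 0.0466833, 0.3658)–(-1.67001, 1.21329, 0.3658)  len=1.1666
  (v11,v15,v16) [+-+] → (-1.67001, 0.0466833, 0.3658)–(-1.67001, -1.21329, 0.3658)  len=1.2600
  (v12,v17,v13) [++-] → (-0.9044, -0.610379, 0.3658)–(-0.9044, 0.6571, 0.3658)  len=1.2675
  (v13,v17,v18) [-+-] → (-0.9044, -0.610379, 0.3658)–(-0.9044, -0.6571, 0.3658)  len=0.0467
  (v15,v20,v16) [--+] → (-0.560472, -1.57384, 0.3658)–(-1.67001, -1.21329, 0.3658)  len=1.1666
  (v16,v20,v21) [+-+] → (-0.560472, -1.57384, 0.3658)–(0.63785, -1.96324, 0.3658)  len=1.2600
  (v17,v22,v18) [++-] → (0.301065, -1.04876, 0.3658)–(-0.9044, -0.6571, 0.3658)  len=1.2675
  (v18,v22,v23) [-+-] → (0.301065, -1.04876, 0.3658)–(0.3455, -1.0632, 0.3658)  len=0.0467
  (v20,v0,v21) [--+] → (1.32359, -1.01938, 0.3658)–(0.63785, -1.96324, 0.3658)  len=1.1667
  (v21,v0,v1) [+-+] → (1.32359, -1.01938, 0.3658)–(2.0642, 0, 0.3658)  len=1.2600
  (v22,v2,v23) [++-] → (1.09054, -0.0377979, 0.3658)–(0.3455, -1.0632, 0.3658)  len=1.2675
  (v23,v2,v3) [-+-] → (1.09054, -0.0377979, 0.3658)–(1.118, 0, 0.3658)  len=0.0467

Chained into 2 loop(s):
  loop 1: 10 segments, perimeter = 12.1332
  loop 2: 10 segments, perimeter = 6.5711
Total perimeter = 18.704

loops=2 perimeter=18.704


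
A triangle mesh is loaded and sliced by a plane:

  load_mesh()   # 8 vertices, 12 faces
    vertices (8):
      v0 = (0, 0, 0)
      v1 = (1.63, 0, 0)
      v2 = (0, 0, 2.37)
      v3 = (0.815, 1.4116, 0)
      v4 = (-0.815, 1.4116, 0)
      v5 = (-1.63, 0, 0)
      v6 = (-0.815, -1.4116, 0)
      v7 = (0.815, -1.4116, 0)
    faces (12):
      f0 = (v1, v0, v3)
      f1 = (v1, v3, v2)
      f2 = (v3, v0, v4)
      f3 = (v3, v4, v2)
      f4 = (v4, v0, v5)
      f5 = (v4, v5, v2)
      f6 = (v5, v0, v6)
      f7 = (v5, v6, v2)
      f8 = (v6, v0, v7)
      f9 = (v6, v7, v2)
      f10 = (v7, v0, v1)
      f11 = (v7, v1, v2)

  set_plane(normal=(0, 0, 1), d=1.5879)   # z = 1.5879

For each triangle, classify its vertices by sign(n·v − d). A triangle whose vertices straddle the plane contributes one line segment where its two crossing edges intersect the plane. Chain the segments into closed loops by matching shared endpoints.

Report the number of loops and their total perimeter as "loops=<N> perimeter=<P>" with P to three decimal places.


loops=1 perimeter=3.227

Straddling triangles (6 of 12):
  (v1,v3,v2) [--+] → (0.26895, 0.465828, 1.5879)–(0.5379, 0, 1.5879)  len=0.5379
  (v3,v4,v2) [--+] → (-0.26895, 0.465828, 1.5879)–(0.26895, 0.465828, 1.5879)  len=0.5379
  (v4,v5,v2) [--+] → (-0.5379, 0, 1.5879)–(-0.26895, 0.465828, 1.5879)  len=0.5379
  (v5,v6,v2) [--+] → (-0.26895, -0.465828, 1.5879)–(-0.5379, 0, 1.5879)  len=0.5379
  (v6,v7,v2) [--+] → (0.26895, -0.465828, 1.5879)–(-0.26895, -0.465828, 1.5879)  len=0.5379
  (v7,v1,v2) [--+] → (0.5379, 0, 1.5879)–(0.26895, -0.465828, 1.5879)  len=0.5379

Chained into 1 loop(s):
  loop 1: 6 segments, perimeter = 3.2274
Total perimeter = 3.227


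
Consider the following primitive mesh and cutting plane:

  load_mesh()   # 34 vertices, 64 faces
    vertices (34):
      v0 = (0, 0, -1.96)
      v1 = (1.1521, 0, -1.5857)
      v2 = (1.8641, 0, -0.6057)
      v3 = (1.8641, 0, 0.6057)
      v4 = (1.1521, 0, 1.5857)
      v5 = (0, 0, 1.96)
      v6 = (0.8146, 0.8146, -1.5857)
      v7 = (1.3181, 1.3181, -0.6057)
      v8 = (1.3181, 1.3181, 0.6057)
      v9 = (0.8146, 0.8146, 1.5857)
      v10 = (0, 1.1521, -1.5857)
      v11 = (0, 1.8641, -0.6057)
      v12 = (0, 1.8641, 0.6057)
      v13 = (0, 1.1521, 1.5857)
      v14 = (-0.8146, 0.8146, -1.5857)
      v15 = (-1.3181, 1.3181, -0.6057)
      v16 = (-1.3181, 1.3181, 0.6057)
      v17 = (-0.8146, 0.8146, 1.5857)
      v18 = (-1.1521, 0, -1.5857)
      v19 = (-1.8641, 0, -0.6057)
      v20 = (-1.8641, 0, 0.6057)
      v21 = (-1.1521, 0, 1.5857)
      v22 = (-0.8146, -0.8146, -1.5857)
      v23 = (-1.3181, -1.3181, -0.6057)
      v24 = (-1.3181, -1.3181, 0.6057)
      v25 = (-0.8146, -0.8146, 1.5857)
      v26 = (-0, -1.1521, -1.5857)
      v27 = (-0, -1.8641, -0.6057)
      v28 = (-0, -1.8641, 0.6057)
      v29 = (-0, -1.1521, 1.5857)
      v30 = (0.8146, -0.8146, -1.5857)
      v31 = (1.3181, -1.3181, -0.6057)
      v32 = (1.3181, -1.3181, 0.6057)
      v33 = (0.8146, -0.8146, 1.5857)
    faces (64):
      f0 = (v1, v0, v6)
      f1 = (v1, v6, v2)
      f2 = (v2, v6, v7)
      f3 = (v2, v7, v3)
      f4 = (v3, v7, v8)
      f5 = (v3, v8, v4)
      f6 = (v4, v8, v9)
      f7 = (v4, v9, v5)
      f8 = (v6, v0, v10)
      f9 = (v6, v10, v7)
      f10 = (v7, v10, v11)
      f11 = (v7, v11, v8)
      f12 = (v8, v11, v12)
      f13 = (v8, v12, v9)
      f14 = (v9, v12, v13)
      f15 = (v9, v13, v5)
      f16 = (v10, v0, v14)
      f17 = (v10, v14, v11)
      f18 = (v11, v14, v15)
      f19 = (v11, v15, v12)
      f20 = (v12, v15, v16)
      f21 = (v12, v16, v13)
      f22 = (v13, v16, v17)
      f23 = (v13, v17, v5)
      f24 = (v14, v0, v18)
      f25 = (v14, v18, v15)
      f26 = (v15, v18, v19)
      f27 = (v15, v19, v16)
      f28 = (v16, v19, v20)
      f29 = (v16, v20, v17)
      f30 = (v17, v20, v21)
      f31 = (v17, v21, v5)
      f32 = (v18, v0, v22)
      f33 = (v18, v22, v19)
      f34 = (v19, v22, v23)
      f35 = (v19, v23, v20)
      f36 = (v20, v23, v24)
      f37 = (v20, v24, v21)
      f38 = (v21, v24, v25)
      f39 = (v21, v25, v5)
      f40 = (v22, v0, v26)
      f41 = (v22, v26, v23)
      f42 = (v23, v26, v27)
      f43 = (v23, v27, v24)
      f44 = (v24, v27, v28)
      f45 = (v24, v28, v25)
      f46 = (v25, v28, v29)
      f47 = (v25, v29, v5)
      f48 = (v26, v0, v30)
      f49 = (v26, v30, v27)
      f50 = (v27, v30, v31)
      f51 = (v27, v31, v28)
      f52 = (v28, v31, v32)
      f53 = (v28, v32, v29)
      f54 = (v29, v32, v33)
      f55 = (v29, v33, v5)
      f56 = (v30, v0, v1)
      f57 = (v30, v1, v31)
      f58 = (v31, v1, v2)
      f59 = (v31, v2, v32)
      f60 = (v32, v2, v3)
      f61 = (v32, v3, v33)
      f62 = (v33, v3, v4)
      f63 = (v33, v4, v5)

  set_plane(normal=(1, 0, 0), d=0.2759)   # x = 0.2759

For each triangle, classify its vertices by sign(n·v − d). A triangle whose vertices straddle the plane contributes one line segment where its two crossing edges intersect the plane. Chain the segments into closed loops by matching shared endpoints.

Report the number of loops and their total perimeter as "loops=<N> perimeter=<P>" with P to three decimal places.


Straddling triangles (20 of 64):
  (v1,v0,v6) [+-+] → (0.2759, 0, -1.87036)–(0.2759, 0.2759, -1.83323)  len=0.2784
  (v4,v9,v5) [++-] → (0.2759, 0.2759, 1.83323)–(0.2759, 0, 1.87036)  len=0.2784
  (v6,v0,v10) [+--] → (0.2759, 0.2759, -1.83323)–(0.2759, 1.03779, -1.5857)  len=0.8011
  (v6,v10,v7) [+-+] → (0.2759, 1.03779, -1.5857)–(0.2759, 1.18685, -1.38057)  len=0.2536
  (v7,v10,v11) [+--] → (0.2759, 1.18685, -1.38057)–(0.2759, 1.74981, -0.6057)  len=0.9578
  (v7,v11,v8) [+-+] → (0.2759, 1.74981, -0.6057)–(0.2759, 1.74981, -0.352134)  len=0.2536
  (v8,v11,v12) [+--] → (0.2759, 1.74981, -0.352134)–(0.2759, 1.74981, 0.6057)  len=0.9578
  (v8,v12,v9) [+-+] → (0.2759, 1.74981, 0.6057)–(0.2759, 1.50864, 0.93762)  len=0.4103
  (v9,v12,v13) [+--] → (0.2759, 1.50864, 0.93762)–(0.2759, 1.03779, 1.5857)  len=0.8011
  (v9,v13,v5) [+--] → (0.2759, 1.03779, 1.5857)–(0.2759, 0.2759, 1.83323)  len=0.8011
  (v26,v0,v30) [--+] → (0.2759, -0.2759, -1.83323)–(0.2759, -1.03779, -1.5857)  len=0.8011
  (v26,v30,v27) [-+-] → (0.2759, -1.03779, -1.5857)–(0.2759, -1.50864, -0.93762)  len=0.8011
  (v27,v30,v31) [-++] → (0.2759, -1.50864, -0.93762)–(0.2759, -1.74981, -0.6057)  len=0.4103
  (v27,v31,v28) [-+-] → (0.2759, -1.74981, -0.6057)–(0.2759, -1.74981, 0.352134)  len=0.9578
  (v28,v31,v32) [-++] → (0.2759, -1.74981, 0.352134)–(0.2759, -1.74981, 0.6057)  len=0.2536
  (v28,v32,v29) [-+-] → (0.2759, -1.74981, 0.6057)–(0.2759, -1.18685, 1.38057)  len=0.9578
  (v29,v32,v33) [-++] → (0.2759, -1.18685, 1.38057)–(0.2759, -1.03779, 1.5857)  len=0.2536
  (v29,v33,v5) [-+-] → (0.2759, -1.03779, 1.5857)–(0.2759, -0.2759, 1.83323)  len=0.8011
  (v30,v0,v1) [+-+] → (0.2759, -0.2759, -1.83323)–(0.2759, 0, -1.87036)  len=0.2784
  (v33,v4,v5) [++-] → (0.2759, 0, 1.87036)–(0.2759, -0.2759, 1.83323)  len=0.2784

Chained into 1 loop(s):
  loop 1: 20 segments, perimeter = 11.5861
Total perimeter = 11.586

loops=1 perimeter=11.586


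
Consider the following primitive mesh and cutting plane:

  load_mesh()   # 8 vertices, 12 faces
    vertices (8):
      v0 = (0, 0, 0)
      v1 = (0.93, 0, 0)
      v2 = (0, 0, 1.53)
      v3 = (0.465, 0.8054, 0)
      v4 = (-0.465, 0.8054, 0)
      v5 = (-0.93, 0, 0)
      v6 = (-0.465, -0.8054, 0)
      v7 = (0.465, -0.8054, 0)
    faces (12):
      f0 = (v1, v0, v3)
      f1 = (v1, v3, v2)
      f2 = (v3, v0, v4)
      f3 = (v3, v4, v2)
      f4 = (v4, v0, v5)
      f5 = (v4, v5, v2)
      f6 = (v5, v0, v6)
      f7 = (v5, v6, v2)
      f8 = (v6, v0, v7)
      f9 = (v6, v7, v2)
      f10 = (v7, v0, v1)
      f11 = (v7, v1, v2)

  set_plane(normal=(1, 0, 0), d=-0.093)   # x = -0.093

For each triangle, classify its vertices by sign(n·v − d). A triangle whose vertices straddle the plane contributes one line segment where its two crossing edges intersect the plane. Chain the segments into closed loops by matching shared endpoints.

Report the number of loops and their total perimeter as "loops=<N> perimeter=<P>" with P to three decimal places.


loops=1 perimeter=4.822

Straddling triangles (8 of 12):
  (v3,v0,v4) [++-] → (-0.093, 0.16108, 0)–(-0.093, 0.8054, 0)  len=0.6443
  (v3,v4,v2) [+-+] → (-0.093, 0.8054, 0)–(-0.093, 0.16108, 1.224)  len=1.3832
  (v4,v0,v5) [-+-] → (-0.093, 0.16108, 0)–(-0.093, 0, 0)  len=0.1611
  (v4,v5,v2) [--+] → (-0.093, 0, 1.377)–(-0.093, 0.16108, 1.224)  len=0.2222
  (v5,v0,v6) [-+-] → (-0.093, 0, 0)–(-0.093, -0.16108, 0)  len=0.1611
  (v5,v6,v2) [--+] → (-0.093, -0.16108, 1.224)–(-0.093, 0, 1.377)  len=0.2222
  (v6,v0,v7) [-++] → (-0.093, -0.16108, 0)–(-0.093, -0.8054, 0)  len=0.6443
  (v6,v7,v2) [-++] → (-0.093, -0.8054, 0)–(-0.093, -0.16108, 1.224)  len=1.3832

Chained into 1 loop(s):
  loop 1: 8 segments, perimeter = 4.8216
Total perimeter = 4.822


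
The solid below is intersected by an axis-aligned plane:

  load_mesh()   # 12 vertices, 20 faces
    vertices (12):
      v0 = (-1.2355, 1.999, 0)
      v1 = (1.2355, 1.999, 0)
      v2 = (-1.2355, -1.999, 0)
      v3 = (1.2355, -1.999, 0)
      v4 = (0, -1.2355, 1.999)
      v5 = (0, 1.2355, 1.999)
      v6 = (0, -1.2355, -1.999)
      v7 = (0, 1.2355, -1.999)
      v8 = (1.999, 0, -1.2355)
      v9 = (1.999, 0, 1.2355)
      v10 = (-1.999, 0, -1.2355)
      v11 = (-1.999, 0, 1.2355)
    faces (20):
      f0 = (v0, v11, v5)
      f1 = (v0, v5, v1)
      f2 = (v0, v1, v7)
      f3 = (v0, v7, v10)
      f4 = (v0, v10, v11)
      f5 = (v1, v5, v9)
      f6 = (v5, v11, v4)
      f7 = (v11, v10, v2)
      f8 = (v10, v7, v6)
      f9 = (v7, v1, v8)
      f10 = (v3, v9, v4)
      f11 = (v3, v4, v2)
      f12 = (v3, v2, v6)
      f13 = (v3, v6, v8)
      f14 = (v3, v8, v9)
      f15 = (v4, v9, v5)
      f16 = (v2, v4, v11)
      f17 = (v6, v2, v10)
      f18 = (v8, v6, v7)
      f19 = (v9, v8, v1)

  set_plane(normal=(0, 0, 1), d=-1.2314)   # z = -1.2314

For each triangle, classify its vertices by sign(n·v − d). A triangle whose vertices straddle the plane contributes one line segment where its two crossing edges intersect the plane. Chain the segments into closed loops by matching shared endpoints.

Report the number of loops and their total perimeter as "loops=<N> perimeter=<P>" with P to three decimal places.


Straddling triangles (10 of 20):
  (v0,v1,v7) [++-] → (0.474422, 1.52868, -1.2314)–(-0.474422, 1.52868, -1.2314)  len=0.9488
  (v0,v7,v10) [+--] → (-0.474422, 1.52868, -1.2314)–(-1.99647, 0.00663367, -1.2314)  len=2.1525
  (v0,v10,v11) [+-+] → (-1.99647, 0.00663367, -1.2314)–(-1.999, 0, -1.2314)  len=0.0071
  (v11,v10,v2) [+-+] → (-1.999, 0, -1.2314)–(-1.99647, -0.00663367, -1.2314)  len=0.0071
  (v7,v1,v8) [-+-] → (0.474422, 1.52868, -1.2314)–(1.99647, 0.00663367, -1.2314)  len=2.1525
  (v3,v2,v6) [++-] → (-0.474422, -1.52868, -1.2314)–(0.474422, -1.52868, -1.2314)  len=0.9488
  (v3,v6,v8) [+--] → (0.474422, -1.52868, -1.2314)–(1.99647, -0.00663367, -1.2314)  len=2.1525
  (v3,v8,v9) [+-+] → (1.99647, -0.00663367, -1.2314)–(1.999, 0, -1.2314)  len=0.0071
  (v6,v2,v10) [-+-] → (-0.474422, -1.52868, -1.2314)–(-1.99647, -0.00663367, -1.2314)  len=2.1525
  (v9,v8,v1) [+-+] → (1.999, 0, -1.2314)–(1.99647, 0.00663367, -1.2314)  len=0.0071

Chained into 1 loop(s):
  loop 1: 10 segments, perimeter = 10.5361
Total perimeter = 10.536

loops=1 perimeter=10.536


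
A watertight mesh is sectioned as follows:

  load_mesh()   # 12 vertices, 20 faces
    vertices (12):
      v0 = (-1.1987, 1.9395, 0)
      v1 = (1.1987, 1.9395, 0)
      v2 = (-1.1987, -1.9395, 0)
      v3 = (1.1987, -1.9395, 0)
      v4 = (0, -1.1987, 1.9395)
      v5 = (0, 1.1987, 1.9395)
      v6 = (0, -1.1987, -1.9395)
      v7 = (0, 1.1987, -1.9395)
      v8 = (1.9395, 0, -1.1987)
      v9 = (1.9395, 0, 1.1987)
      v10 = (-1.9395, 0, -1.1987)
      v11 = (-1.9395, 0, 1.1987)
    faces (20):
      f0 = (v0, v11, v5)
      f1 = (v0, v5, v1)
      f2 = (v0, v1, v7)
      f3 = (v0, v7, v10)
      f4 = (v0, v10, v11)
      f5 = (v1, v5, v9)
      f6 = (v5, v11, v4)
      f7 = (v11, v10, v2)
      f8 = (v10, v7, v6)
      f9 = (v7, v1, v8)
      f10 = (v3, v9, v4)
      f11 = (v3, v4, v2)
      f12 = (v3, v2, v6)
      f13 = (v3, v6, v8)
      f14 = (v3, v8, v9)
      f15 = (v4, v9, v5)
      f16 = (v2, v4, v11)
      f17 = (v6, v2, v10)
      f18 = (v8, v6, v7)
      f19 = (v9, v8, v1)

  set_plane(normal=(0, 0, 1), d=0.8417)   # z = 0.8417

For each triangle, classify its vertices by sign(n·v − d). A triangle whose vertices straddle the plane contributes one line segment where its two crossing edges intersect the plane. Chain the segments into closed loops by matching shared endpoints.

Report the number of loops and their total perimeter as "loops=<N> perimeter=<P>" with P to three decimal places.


loops=1 perimeter=11.073

Straddling triangles (10 of 20):
  (v0,v11,v5) [-++] → (-1.71887, 0.577627, 0.8417)–(-0.678491, 1.61801, 0.8417)  len=1.4713
  (v0,v5,v1) [-+-] → (-0.678491, 1.61801, 0.8417)–(0.678491, 1.61801, 0.8417)  len=1.3570
  (v0,v10,v11) [--+] → (-1.9395, 0, 0.8417)–(-1.71887, 0.577627, 0.8417)  len=0.6183
  (v1,v5,v9) [-++] → (0.678491, 1.61801, 0.8417)–(1.71887, 0.577627, 0.8417)  len=1.4713
  (v11,v10,v2) [+--] → (-1.9395, 0, 0.8417)–(-1.71887, -0.577627, 0.8417)  len=0.6183
  (v3,v9,v4) [-++] → (1.71887, -0.577627, 0.8417)–(0.678491, -1.61801, 0.8417)  len=1.4713
  (v3,v4,v2) [-+-] → (0.678491, -1.61801, 0.8417)–(-0.678491, -1.61801, 0.8417)  len=1.3570
  (v3,v8,v9) [--+] → (1.9395, 0, 0.8417)–(1.71887, -0.577627, 0.8417)  len=0.6183
  (v2,v4,v11) [-++] → (-0.678491, -1.61801, 0.8417)–(-1.71887, -0.577627, 0.8417)  len=1.4713
  (v9,v8,v1) [+--] → (1.9395, 0, 0.8417)–(1.71887, 0.577627, 0.8417)  len=0.6183

Chained into 1 loop(s):
  loop 1: 10 segments, perimeter = 11.0726
Total perimeter = 11.073


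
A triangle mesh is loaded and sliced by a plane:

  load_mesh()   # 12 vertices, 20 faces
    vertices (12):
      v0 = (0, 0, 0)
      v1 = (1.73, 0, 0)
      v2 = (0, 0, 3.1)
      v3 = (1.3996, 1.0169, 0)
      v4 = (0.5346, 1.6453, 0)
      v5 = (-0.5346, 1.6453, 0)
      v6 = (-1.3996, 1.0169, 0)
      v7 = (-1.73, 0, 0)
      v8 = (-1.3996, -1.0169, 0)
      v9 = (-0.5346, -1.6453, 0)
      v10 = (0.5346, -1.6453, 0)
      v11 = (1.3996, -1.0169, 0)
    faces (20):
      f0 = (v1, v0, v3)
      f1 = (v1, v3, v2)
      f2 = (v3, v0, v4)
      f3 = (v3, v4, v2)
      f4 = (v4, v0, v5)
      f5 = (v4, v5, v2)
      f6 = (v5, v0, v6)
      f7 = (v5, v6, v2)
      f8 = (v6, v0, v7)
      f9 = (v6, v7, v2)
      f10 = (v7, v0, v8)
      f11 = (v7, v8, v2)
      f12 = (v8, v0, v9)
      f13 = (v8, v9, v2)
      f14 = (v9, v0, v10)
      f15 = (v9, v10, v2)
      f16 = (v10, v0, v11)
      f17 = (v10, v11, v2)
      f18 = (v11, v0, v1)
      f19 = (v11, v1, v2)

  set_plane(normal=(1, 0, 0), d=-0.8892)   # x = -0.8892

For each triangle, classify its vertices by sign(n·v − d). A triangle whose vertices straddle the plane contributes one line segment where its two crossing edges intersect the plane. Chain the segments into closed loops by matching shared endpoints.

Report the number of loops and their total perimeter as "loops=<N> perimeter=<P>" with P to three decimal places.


Straddling triangles (8 of 20):
  (v5,v0,v6) [++-] → (-0.8892, 0.646061, 0)–(-0.8892, 1.38769, 0)  len=0.7416
  (v5,v6,v2) [+-+] → (-0.8892, 1.38769, 0)–(-0.8892, 0.646061, 1.13049)  len=1.3520
  (v6,v0,v7) [-+-] → (-0.8892, 0.646061, 0)–(-0.8892, 0, 0)  len=0.6461
  (v6,v7,v2) [--+] → (-0.8892, 0, 1.50664)–(-0.8892, 0.646061, 1.13049)  len=0.7476
  (v7,v0,v8) [-+-] → (-0.8892, 0, 0)–(-0.8892, -0.646061, 0)  len=0.6461
  (v7,v8,v2) [--+] → (-0.8892, -0.646061, 1.13049)–(-0.8892, 0, 1.50664)  len=0.7476
  (v8,v0,v9) [-++] → (-0.8892, -0.646061, 0)–(-0.8892, -1.38769, 0)  len=0.7416
  (v8,v9,v2) [-++] → (-0.8892, -1.38769, 0)–(-0.8892, -0.646061, 1.13049)  len=1.3520

Chained into 1 loop(s):
  loop 1: 8 segments, perimeter = 6.9746
Total perimeter = 6.975

loops=1 perimeter=6.975


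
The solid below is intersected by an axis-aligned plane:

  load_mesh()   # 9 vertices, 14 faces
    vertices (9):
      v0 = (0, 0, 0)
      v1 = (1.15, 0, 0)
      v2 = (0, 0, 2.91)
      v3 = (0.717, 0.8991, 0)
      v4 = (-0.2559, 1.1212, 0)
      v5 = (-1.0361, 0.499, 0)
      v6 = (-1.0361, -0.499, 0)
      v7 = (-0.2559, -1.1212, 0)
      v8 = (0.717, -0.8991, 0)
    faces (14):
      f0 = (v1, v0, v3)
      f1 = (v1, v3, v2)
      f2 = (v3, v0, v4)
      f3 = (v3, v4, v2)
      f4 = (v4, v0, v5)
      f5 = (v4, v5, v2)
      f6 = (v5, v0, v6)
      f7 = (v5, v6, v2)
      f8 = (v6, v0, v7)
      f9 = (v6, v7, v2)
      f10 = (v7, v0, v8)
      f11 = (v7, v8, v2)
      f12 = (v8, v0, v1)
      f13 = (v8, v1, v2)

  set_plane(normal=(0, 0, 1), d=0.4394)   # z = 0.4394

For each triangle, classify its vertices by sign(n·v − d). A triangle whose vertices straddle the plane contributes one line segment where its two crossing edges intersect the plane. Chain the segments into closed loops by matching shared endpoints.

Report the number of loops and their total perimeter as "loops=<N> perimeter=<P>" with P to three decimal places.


loops=1 perimeter=5.931

Straddling triangles (7 of 14):
  (v1,v3,v2) [--+] → (0.608735, 0.763339, 0.4394)–(0.976354, 0, 0.4394)  len=0.8472
  (v3,v4,v2) [--+] → (-0.21726, 0.951903, 0.4394)–(0.608735, 0.763339, 0.4394)  len=0.8472
  (v4,v5,v2) [--+] → (-0.879652, 0.423653, 0.4394)–(-0.21726, 0.951903, 0.4394)  len=0.8472
  (v5,v6,v2) [--+] → (-0.879652, -0.423653, 0.4394)–(-0.879652, 0.423653, 0.4394)  len=0.8473
  (v6,v7,v2) [--+] → (-0.21726, -0.951903, 0.4394)–(-0.879652, -0.423653, 0.4394)  len=0.8472
  (v7,v8,v2) [--+] → (0.608735, -0.763339, 0.4394)–(-0.21726, -0.951903, 0.4394)  len=0.8472
  (v8,v1,v2) [--+] → (0.976354, 0, 0.4394)–(0.608735, -0.763339, 0.4394)  len=0.8472

Chained into 1 loop(s):
  loop 1: 7 segments, perimeter = 5.9308
Total perimeter = 5.931


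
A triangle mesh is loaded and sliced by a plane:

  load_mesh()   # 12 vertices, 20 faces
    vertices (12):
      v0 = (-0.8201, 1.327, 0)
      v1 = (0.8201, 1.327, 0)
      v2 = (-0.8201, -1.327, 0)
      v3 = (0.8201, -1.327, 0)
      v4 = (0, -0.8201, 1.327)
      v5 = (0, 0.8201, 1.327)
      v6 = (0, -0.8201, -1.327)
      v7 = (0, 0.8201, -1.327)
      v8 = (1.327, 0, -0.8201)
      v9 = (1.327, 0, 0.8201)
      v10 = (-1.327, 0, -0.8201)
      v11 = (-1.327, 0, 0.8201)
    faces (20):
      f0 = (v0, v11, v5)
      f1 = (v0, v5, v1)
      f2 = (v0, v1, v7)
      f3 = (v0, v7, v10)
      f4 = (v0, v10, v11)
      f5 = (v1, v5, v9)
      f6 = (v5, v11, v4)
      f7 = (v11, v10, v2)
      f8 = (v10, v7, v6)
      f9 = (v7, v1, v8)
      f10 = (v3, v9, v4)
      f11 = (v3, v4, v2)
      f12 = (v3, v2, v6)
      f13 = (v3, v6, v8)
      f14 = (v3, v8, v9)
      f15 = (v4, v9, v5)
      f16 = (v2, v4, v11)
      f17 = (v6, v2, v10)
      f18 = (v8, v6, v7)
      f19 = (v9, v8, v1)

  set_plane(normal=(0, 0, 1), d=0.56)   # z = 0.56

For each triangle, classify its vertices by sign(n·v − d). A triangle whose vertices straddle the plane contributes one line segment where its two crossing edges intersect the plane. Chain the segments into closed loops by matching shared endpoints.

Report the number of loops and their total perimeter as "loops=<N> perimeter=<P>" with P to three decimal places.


Straddling triangles (10 of 20):
  (v0,v11,v5) [-++] → (-1.16623, 0.420867, 0.56)–(-0.474014, 1.11309, 0.56)  len=0.9789
  (v0,v5,v1) [-+-] → (-0.474014, 1.11309, 0.56)–(0.474014, 1.11309, 0.56)  len=0.9480
  (v0,v10,v11) [--+] → (-1.327, 0, 0.56)–(-1.16623, 0.420867, 0.56)  len=0.4505
  (v1,v5,v9) [-++] → (0.474014, 1.11309, 0.56)–(1.16623, 0.420867, 0.56)  len=0.9789
  (v11,v10,v2) [+--] → (-1.327, 0, 0.56)–(-1.16623, -0.420867, 0.56)  len=0.4505
  (v3,v9,v4) [-++] → (1.16623, -0.420867, 0.56)–(0.474014, -1.11309, 0.56)  len=0.9789
  (v3,v4,v2) [-+-] → (0.474014, -1.11309, 0.56)–(-0.474014, -1.11309, 0.56)  len=0.9480
  (v3,v8,v9) [--+] → (1.327, 0, 0.56)–(1.16623, -0.420867, 0.56)  len=0.4505
  (v2,v4,v11) [-++] → (-0.474014, -1.11309, 0.56)–(-1.16623, -0.420867, 0.56)  len=0.9789
  (v9,v8,v1) [+--] → (1.327, 0, 0.56)–(1.16623, 0.420867, 0.56)  len=0.4505

Chained into 1 loop(s):
  loop 1: 10 segments, perimeter = 7.6139
Total perimeter = 7.614

loops=1 perimeter=7.614


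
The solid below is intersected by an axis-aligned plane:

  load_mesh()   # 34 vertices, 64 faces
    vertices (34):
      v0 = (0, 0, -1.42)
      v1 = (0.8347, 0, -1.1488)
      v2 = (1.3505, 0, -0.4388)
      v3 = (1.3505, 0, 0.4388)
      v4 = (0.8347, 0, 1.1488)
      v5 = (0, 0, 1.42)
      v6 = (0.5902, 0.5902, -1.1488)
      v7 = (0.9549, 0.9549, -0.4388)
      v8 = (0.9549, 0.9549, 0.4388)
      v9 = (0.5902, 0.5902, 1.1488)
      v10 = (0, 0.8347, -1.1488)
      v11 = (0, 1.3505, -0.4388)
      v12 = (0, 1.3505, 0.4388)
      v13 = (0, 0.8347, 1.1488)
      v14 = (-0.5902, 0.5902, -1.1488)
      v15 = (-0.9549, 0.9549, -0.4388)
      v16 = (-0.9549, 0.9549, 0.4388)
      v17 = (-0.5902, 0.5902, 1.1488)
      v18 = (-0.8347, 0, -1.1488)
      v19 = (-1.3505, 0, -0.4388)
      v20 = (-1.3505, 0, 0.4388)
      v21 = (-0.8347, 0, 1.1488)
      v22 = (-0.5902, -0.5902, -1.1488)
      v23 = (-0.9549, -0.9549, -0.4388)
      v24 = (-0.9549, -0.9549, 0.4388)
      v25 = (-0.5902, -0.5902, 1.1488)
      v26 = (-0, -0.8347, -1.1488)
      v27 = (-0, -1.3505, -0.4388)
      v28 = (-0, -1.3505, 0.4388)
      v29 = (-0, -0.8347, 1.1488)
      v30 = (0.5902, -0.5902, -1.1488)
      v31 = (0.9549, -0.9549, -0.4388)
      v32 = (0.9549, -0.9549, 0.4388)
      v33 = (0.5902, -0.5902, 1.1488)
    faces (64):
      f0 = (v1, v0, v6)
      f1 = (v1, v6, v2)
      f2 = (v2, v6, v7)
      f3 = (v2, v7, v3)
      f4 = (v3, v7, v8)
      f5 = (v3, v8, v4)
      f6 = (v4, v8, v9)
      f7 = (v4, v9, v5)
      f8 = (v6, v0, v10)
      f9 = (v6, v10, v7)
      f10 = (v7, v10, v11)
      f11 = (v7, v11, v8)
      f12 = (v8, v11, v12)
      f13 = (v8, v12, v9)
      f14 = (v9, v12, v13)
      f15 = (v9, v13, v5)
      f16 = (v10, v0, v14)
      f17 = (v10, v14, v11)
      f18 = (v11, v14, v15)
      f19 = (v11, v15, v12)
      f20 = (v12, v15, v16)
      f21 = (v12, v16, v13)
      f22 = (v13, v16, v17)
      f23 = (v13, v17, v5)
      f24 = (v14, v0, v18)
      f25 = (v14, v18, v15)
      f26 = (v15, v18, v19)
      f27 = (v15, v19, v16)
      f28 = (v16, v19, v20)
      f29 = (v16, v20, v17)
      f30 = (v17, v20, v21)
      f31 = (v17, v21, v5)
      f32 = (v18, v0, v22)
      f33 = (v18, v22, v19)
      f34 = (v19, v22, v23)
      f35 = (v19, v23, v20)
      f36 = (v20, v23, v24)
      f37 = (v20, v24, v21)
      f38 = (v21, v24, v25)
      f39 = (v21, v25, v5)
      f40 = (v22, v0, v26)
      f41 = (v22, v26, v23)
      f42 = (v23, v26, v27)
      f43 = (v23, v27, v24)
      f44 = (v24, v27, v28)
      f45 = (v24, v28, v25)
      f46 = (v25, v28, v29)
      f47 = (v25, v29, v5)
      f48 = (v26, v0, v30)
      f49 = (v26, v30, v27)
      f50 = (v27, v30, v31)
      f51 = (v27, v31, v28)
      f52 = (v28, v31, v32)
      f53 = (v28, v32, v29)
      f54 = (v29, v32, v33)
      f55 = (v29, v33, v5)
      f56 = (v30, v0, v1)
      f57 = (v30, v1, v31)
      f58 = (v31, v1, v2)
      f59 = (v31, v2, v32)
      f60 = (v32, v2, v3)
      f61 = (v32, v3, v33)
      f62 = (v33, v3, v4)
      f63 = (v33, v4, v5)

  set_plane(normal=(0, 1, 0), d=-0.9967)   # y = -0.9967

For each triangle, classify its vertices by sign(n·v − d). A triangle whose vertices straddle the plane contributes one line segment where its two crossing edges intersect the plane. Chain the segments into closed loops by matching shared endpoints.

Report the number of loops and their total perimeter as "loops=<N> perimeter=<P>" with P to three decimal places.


loops=1 perimeter=5.688

Straddling triangles (10 of 64):
  (v23,v26,v27) [++-] → (0, -0.9967, -0.925807)–(-0.854003, -0.9967, -0.4388)  len=0.9831
  (v23,v27,v24) [+-+] → (-0.854003, -0.9967, -0.4388)–(-0.854003, -0.9967, 0.346071)  len=0.7849
  (v24,v27,v28) [+--] → (-0.854003, -0.9967, 0.346071)–(-0.854003, -0.9967, 0.4388)  len=0.0927
  (v24,v28,v25) [+-+] → (-0.854003, -0.9967, 0.4388)–(-0.274645, -0.9967, 0.769193)  len=0.6669
  (v25,v28,v29) [+-+] → (-0.274645, -0.9967, 0.769193)–(0, -0.9967, 0.925807)  len=0.3162
  (v26,v30,v27) [++-] → (0.274645, -0.9967, -0.769193)–(0, -0.9967, -0.925807)  len=0.3162
  (v27,v30,v31) [-++] → (0.274645, -0.9967, -0.769193)–(0.854003, -0.9967, -0.4388)  len=0.6669
  (v27,v31,v28) [-+-] → (0.854003, -0.9967, -0.4388)–(0.854003, -0.9967, -0.346071)  len=0.0927
  (v28,v31,v32) [-++] → (0.854003, -0.9967, -0.346071)–(0.854003, -0.9967, 0.4388)  len=0.7849
  (v28,v32,v29) [-++] → (0.854003, -0.9967, 0.4388)–(0, -0.9967, 0.925807)  len=0.9831

Chained into 1 loop(s):
  loop 1: 10 segments, perimeter = 5.6876
Total perimeter = 5.688


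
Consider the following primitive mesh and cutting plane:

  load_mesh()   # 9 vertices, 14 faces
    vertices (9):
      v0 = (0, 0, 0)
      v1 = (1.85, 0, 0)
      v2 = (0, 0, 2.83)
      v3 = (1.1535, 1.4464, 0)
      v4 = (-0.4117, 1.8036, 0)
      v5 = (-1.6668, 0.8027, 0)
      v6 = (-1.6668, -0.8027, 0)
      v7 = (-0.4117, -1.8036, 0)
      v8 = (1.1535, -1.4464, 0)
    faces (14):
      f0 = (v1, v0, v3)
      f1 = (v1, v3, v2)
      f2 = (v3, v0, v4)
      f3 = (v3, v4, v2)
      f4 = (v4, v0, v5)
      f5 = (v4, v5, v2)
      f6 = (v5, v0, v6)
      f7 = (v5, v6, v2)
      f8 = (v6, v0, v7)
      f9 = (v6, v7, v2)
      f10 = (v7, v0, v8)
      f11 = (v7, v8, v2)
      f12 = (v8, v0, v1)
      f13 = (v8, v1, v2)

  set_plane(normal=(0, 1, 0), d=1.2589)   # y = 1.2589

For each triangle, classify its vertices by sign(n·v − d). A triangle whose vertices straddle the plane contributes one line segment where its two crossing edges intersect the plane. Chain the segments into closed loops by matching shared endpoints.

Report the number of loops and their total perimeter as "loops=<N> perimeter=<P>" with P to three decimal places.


loops=1 perimeter=5.333

Straddling triangles (6 of 14):
  (v1,v0,v3) [--+] → (1.00397, 1.2589, 0)–(1.24379, 1.2589, 0)  len=0.2398
  (v1,v3,v2) [-+-] → (1.24379, 1.2589, 0)–(1.00397, 1.2589, 0.366859)  len=0.4383
  (v3,v0,v4) [+-+] → (1.00397, 1.2589, 0)–(-0.287364, 1.2589, 0)  len=1.2913
  (v3,v4,v2) [++-] → (-0.287364, 1.2589, 0.85468)–(1.00397, 1.2589, 0.366859)  len=1.3804
  (v4,v0,v5) [+--] → (-0.287364, 1.2589, 0)–(-1.09474, 1.2589, 0)  len=0.8074
  (v4,v5,v2) [+--] → (-1.09474, 1.2589, 0)–(-0.287364, 1.2589, 0.85468)  len=1.1757

Chained into 1 loop(s):
  loop 1: 6 segments, perimeter = 5.3329
Total perimeter = 5.333


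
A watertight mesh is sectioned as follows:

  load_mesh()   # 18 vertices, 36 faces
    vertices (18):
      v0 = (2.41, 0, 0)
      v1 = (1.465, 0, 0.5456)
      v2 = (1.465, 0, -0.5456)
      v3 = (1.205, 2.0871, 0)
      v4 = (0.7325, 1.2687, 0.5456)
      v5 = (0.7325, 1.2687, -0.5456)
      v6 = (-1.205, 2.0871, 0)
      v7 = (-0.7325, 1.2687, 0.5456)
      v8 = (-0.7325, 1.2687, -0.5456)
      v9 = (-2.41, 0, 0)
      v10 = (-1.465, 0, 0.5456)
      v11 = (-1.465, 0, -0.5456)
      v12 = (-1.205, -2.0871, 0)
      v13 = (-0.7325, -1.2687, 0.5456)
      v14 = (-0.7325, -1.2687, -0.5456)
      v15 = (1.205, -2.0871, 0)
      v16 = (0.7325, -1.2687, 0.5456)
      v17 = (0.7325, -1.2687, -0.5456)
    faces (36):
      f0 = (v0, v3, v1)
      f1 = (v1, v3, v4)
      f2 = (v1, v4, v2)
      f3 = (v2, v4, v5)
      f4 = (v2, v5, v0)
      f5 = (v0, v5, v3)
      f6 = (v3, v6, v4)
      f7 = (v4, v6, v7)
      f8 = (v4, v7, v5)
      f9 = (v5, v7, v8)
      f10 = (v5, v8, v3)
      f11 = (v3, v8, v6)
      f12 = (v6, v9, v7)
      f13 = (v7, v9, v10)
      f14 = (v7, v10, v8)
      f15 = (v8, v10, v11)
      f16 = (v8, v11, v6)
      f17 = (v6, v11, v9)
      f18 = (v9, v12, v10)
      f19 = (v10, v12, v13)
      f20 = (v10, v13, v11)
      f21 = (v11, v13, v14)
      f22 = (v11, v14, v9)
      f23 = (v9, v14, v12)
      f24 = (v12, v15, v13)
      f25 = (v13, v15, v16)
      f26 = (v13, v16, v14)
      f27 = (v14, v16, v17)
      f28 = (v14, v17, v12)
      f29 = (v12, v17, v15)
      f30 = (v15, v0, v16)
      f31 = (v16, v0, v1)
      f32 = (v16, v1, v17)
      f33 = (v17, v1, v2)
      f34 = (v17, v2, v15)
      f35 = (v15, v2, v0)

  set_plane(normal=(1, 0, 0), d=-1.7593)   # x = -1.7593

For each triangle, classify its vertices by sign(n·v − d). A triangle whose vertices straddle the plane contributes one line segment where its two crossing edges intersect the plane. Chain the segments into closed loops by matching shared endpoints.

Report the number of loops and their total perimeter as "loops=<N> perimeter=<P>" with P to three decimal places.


loops=1 perimeter=4.752

Straddling triangles (6 of 36):
  (v6,v9,v7) [+-+] → (-1.7593, 1.12703, 0)–(-1.7593, 0.492127, 0.211638)  len=0.6693
  (v7,v9,v10) [+-+] → (-1.7593, 0.492127, 0.211638)–(-1.7593, 0, 0.375685)  len=0.5187
  (v6,v11,v9) [++-] → (-1.7593, 0, -0.375685)–(-1.7593, 1.12703, 0)  len=1.1880
  (v9,v12,v10) [-++] → (-1.7593, -1.12703, 0)–(-1.7593, 0, 0.375685)  len=1.1880
  (v11,v14,v9) [++-] → (-1.7593, -0.492127, -0.211638)–(-1.7593, 0, -0.375685)  len=0.5187
  (v9,v14,v12) [-++] → (-1.7593, -0.492127, -0.211638)–(-1.7593, -1.12703, 0)  len=0.6693

Chained into 1 loop(s):
  loop 1: 6 segments, perimeter = 4.7520
Total perimeter = 4.752


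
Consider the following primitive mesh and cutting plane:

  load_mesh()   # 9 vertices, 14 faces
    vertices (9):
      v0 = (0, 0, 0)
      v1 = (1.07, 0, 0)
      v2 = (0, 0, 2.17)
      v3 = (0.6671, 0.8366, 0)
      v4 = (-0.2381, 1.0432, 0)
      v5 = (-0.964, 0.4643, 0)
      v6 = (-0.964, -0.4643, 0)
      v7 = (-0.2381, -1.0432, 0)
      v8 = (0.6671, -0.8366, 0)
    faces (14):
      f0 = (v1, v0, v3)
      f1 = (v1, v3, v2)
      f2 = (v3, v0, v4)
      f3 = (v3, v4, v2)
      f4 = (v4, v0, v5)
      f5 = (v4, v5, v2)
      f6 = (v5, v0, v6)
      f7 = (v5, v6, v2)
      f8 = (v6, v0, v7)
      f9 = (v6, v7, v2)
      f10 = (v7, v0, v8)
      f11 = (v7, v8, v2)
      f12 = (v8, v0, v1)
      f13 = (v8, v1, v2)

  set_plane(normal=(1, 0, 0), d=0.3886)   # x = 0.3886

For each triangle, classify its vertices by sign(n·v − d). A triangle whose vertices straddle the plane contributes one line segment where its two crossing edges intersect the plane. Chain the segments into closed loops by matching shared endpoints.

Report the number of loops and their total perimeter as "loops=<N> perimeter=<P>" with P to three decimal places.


Straddling triangles (8 of 14):
  (v1,v0,v3) [+-+] → (0.3886, 0, 0)–(0.3886, 0.487337, 0)  len=0.4873
  (v1,v3,v2) [++-] → (0.3886, 0.487337, 0.905929)–(0.3886, 0, 1.3819)  len=0.6812
  (v3,v0,v4) [+--] → (0.3886, 0.487337, 0)–(0.3886, 0.900164, 0)  len=0.4128
  (v3,v4,v2) [+--] → (0.3886, 0.900164, 0)–(0.3886, 0.487337, 0.905929)  len=0.9956
  (v7,v0,v8) [--+] → (0.3886, -0.487337, 0)–(0.3886, -0.900164, 0)  len=0.4128
  (v7,v8,v2) [-+-] → (0.3886, -0.900164, 0)–(0.3886, -0.487337, 0.905929)  len=0.9956
  (v8,v0,v1) [+-+] → (0.3886, -0.487337, 0)–(0.3886, 0, 0)  len=0.4873
  (v8,v1,v2) [++-] → (0.3886, 0, 1.3819)–(0.3886, -0.487337, 0.905929)  len=0.6812

Chained into 1 loop(s):
  loop 1: 8 segments, perimeter = 5.1539
Total perimeter = 5.154

loops=1 perimeter=5.154


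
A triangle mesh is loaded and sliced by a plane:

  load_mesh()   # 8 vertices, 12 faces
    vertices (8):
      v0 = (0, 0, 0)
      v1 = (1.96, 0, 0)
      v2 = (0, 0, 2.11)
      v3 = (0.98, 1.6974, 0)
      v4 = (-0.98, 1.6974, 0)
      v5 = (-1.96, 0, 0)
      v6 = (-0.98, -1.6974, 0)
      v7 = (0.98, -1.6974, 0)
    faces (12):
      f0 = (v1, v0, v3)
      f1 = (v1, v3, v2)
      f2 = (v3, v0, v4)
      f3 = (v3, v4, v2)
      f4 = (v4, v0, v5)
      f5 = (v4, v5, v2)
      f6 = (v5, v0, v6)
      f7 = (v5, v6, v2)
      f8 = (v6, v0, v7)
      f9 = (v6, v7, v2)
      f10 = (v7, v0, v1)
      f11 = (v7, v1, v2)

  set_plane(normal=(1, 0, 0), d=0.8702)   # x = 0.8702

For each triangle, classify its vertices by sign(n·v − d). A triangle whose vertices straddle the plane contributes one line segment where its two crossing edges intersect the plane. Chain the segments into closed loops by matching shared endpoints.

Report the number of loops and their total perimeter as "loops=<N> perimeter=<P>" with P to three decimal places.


loops=1 perimeter=7.551

Straddling triangles (8 of 12):
  (v1,v0,v3) [+-+] → (0.8702, 0, 0)–(0.8702, 1.50722, 0)  len=1.5072
  (v1,v3,v2) [++-] → (0.8702, 1.50722, 0.236406)–(0.8702, 0, 1.1732)  len=1.7746
  (v3,v0,v4) [+--] → (0.8702, 1.50722, 0)–(0.8702, 1.6974, 0)  len=0.1902
  (v3,v4,v2) [+--] → (0.8702, 1.6974, 0)–(0.8702, 1.50722, 0.236406)  len=0.3034
  (v6,v0,v7) [--+] → (0.8702, -1.50722, 0)–(0.8702, -1.6974, 0)  len=0.1902
  (v6,v7,v2) [-+-] → (0.8702, -1.6974, 0)–(0.8702, -1.50722, 0.236406)  len=0.3034
  (v7,v0,v1) [+-+] → (0.8702, -1.50722, 0)–(0.8702, 0, 0)  len=1.5072
  (v7,v1,v2) [++-] → (0.8702, 0, 1.1732)–(0.8702, -1.50722, 0.236406)  len=1.7746

Chained into 1 loop(s):
  loop 1: 8 segments, perimeter = 7.5509
Total perimeter = 7.551


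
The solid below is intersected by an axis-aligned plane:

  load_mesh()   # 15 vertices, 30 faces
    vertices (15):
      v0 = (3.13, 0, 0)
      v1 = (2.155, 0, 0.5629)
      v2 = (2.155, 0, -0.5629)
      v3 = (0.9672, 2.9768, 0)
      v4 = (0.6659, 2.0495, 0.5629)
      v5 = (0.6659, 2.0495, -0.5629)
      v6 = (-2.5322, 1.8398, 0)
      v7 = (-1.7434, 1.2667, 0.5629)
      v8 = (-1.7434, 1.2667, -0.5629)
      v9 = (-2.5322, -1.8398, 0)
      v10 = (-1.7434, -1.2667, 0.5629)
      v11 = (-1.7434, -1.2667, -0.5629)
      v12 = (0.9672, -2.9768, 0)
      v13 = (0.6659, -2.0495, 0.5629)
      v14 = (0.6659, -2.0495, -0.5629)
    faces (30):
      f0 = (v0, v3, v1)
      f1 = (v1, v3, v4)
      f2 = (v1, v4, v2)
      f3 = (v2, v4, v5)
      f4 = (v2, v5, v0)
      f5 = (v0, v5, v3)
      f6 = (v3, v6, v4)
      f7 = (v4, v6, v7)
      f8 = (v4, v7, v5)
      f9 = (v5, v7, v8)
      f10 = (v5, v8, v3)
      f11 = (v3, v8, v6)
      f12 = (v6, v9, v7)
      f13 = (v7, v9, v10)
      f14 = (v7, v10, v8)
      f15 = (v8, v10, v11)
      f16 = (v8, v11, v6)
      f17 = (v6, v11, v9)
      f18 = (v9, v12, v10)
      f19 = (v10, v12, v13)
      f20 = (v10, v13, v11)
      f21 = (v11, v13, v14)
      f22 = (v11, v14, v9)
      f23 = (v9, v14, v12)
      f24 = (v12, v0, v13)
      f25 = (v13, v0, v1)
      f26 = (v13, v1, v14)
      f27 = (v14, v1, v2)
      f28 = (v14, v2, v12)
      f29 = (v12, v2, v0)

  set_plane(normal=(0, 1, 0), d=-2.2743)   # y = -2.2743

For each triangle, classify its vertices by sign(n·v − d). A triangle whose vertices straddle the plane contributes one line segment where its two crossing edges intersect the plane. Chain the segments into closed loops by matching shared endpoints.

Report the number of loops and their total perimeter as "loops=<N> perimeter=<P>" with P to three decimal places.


loops=1 perimeter=5.666

Straddling triangles (6 of 30):
  (v9,v12,v10) [+-+] → (-1.19492, -2.2743, 0)–(-0.1463, -2.2743, 0.231236)  len=1.0738
  (v10,v12,v13) [+-+] → (-0.1463, -2.2743, 0.231236)–(0.738942, -2.2743, 0.426439)  len=0.9065
  (v9,v14,v12) [++-] → (0.738942, -2.2743, -0.426439)–(-1.19492, -2.2743, 0)  len=1.9803
  (v12,v0,v13) [-++] → (1.4776, -2.2743, 0)–(0.738942, -2.2743, 0.426439)  len=0.8529
  (v14,v2,v12) [++-] → (1.24751, -2.2743, -0.13284)–(0.738942, -2.2743, -0.426439)  len=0.5872
  (v12,v2,v0) [-++] → (1.24751, -2.2743, -0.13284)–(1.4776, -2.2743, 0)  len=0.2657

Chained into 1 loop(s):
  loop 1: 6 segments, perimeter = 5.6665
Total perimeter = 5.666
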